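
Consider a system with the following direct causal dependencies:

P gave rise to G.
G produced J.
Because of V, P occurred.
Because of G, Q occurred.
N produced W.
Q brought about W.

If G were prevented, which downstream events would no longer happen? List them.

Downstream of G: Q, W, J.
Of those, still caused via another path: W.
The remainder have no surviving cause.

J, Q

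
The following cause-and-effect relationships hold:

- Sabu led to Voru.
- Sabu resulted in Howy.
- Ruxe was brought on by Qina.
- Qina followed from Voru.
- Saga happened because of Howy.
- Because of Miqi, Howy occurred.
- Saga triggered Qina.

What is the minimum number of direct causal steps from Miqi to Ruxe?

4

Shortest chain: Miqi → Howy → Saga → Qina → Ruxe.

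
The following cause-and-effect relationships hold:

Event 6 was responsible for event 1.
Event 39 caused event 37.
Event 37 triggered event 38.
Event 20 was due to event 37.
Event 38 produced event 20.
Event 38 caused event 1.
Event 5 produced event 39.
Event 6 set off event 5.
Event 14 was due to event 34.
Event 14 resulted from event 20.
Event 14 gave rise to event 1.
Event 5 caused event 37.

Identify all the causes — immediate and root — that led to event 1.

event 14, event 20, event 34, event 37, event 38, event 39, event 5, event 6

Immediate causes of event 1: event 6, event 38, event 14.
Further upstream: event 5, event 39, event 37, event 20, event 34.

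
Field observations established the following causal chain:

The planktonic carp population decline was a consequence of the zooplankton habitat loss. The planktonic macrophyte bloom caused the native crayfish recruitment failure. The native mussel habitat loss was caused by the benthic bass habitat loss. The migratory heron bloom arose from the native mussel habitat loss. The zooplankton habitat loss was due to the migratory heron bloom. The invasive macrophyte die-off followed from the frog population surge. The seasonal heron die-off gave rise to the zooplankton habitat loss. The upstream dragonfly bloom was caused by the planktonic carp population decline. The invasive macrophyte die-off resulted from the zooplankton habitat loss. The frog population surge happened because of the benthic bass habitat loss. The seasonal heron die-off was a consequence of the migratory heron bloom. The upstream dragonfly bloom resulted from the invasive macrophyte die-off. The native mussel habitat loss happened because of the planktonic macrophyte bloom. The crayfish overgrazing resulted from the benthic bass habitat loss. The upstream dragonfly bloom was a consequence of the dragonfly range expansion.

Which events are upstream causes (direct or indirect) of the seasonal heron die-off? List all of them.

Immediate cause of the seasonal heron die-off: the migratory heron bloom.
Further upstream: the benthic bass habitat loss, the planktonic macrophyte bloom, the native mussel habitat loss.

the benthic bass habitat loss, the migratory heron bloom, the native mussel habitat loss, the planktonic macrophyte bloom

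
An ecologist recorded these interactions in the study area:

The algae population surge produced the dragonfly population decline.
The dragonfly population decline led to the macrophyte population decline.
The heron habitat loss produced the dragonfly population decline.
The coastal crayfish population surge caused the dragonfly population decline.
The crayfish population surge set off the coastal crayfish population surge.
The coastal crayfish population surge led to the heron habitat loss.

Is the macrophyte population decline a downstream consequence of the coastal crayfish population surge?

Yes

There is a causal chain: the coastal crayfish population surge → the dragonfly population decline → the macrophyte population decline.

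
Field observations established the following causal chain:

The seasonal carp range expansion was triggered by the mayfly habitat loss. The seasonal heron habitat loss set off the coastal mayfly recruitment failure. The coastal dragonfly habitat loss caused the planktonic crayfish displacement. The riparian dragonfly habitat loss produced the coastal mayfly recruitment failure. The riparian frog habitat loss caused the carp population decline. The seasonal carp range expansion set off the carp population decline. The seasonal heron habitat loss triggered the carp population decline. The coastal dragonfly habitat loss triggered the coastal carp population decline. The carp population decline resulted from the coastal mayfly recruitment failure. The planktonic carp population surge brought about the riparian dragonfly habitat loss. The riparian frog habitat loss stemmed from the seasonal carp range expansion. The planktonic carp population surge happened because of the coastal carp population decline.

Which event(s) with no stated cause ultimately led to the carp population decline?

Tracing upstream from the carp population decline: the carp population decline ← the coastal mayfly recruitment failure ← the riparian dragonfly habitat loss ← the planktonic carp population surge ← the coastal carp population decline ← the coastal dragonfly habitat loss.
A separate upstream branch: the carp population decline ← the seasonal carp range expansion ← the mayfly habitat loss.
A separate upstream branch: the carp population decline ← the seasonal heron habitat loss.
Each of those chain origins has no stated cause.

the coastal dragonfly habitat loss, the mayfly habitat loss, the seasonal heron habitat loss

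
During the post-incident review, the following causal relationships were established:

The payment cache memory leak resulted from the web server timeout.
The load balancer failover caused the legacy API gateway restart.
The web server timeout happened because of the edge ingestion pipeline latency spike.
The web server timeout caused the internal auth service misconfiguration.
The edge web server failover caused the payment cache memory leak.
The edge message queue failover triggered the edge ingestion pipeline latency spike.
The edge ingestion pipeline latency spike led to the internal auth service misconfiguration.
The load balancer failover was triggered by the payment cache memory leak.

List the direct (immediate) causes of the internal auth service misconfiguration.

the edge ingestion pipeline latency spike, the web server timeout

Upstream contributors include the edge message queue failover, but only the edge ingestion pipeline latency spike, the web server timeout feed directly into the internal auth service misconfiguration.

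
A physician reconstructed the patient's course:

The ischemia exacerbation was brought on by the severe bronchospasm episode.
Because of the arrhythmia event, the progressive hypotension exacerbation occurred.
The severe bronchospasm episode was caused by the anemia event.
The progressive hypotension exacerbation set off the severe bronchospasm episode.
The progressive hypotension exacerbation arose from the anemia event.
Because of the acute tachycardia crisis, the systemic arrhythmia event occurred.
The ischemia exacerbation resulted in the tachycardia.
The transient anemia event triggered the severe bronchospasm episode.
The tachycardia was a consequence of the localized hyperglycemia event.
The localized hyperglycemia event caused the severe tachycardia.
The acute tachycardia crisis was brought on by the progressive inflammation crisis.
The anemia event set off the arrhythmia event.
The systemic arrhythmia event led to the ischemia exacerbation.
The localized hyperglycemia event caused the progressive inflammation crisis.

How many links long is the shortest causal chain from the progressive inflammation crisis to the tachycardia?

Shortest chain: the progressive inflammation crisis → the acute tachycardia crisis → the systemic arrhythmia event → the ischemia exacerbation → the tachycardia.

4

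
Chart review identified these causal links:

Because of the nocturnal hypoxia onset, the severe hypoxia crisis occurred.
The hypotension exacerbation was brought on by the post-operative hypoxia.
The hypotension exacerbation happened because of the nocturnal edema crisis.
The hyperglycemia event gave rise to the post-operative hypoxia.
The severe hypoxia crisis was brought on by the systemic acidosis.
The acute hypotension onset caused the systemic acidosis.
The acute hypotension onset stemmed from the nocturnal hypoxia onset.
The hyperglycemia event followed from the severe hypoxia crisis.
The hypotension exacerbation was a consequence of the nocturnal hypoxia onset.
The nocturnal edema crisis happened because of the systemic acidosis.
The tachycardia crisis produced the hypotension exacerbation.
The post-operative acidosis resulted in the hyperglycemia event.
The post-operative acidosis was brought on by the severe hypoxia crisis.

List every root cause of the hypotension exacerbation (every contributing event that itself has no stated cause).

Tracing upstream from the hypotension exacerbation: the hypotension exacerbation ← the nocturnal hypoxia onset.
A separate upstream branch: the hypotension exacerbation ← the tachycardia crisis.
Each of those chain origins has no stated cause.

the nocturnal hypoxia onset, the tachycardia crisis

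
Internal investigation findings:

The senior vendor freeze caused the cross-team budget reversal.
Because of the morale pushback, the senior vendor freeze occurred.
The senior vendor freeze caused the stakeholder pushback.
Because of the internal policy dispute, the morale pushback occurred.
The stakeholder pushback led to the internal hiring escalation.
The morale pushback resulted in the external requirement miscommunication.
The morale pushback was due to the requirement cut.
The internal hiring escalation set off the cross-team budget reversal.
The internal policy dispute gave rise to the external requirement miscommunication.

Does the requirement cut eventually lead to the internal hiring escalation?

Yes

There is a causal chain: the requirement cut → the morale pushback → the senior vendor freeze → the stakeholder pushback → the internal hiring escalation.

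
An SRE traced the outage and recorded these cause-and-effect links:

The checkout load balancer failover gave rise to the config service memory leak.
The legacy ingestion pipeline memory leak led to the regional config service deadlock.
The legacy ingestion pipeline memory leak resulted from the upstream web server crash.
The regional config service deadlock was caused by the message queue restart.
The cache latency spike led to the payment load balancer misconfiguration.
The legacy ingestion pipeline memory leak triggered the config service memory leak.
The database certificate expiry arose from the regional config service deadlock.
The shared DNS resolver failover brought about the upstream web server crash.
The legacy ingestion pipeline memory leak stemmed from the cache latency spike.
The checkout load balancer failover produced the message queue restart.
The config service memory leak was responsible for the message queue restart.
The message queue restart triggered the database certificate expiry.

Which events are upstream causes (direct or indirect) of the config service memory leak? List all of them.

Immediate causes of the config service memory leak: the checkout load balancer failover, the legacy ingestion pipeline memory leak.
Further upstream: the cache latency spike, the shared DNS resolver failover, the upstream web server crash.

the cache latency spike, the checkout load balancer failover, the legacy ingestion pipeline memory leak, the shared DNS resolver failover, the upstream web server crash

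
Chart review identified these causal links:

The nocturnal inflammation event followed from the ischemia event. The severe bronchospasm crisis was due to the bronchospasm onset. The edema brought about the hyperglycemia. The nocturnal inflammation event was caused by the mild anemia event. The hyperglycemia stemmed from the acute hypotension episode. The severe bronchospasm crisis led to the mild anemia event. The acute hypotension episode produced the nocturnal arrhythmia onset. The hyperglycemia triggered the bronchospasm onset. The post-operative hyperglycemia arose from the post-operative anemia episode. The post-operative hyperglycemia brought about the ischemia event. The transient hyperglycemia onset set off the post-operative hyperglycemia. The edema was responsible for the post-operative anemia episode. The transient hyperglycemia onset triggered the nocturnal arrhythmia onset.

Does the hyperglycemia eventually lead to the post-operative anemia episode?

No

The hyperglycemia leads to the bronchospasm onset, the severe bronchospasm crisis, the mild anemia event, the nocturnal inflammation event; the post-operative anemia episode is not among them.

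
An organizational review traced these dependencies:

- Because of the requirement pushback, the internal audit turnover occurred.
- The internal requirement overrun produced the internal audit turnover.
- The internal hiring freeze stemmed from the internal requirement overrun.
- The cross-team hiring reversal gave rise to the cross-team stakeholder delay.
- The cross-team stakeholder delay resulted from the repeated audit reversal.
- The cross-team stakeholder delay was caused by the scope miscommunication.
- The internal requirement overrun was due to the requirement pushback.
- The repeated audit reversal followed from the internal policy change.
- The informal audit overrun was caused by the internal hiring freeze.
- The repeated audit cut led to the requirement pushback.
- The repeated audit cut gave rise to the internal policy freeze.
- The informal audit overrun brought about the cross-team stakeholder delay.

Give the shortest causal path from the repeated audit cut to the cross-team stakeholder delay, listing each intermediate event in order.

the repeated audit cut → the requirement pushback
the requirement pushback → the internal requirement overrun
the internal requirement overrun → the internal hiring freeze
the internal hiring freeze → the informal audit overrun
the informal audit overrun → the cross-team stakeholder delay
Length: 5 steps.

the repeated audit cut → the requirement pushback → the internal requirement overrun → the internal hiring freeze → the informal audit overrun → the cross-team stakeholder delay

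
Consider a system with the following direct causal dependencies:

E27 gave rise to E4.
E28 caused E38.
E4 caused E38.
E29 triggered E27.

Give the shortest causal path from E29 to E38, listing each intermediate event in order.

E29 → E27 → E4 → E38

E29 → E27
E27 → E4
E4 → E38
Length: 3 steps.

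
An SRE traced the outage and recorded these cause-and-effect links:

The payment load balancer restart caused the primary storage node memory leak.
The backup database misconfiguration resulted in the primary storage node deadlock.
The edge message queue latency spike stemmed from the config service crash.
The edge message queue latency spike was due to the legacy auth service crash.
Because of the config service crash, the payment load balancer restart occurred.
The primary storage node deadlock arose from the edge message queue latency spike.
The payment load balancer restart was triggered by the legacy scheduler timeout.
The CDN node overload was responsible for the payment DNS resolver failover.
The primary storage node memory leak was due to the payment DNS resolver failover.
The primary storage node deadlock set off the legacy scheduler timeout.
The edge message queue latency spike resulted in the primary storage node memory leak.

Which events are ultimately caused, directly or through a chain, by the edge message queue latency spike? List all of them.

the legacy scheduler timeout, the payment load balancer restart, the primary storage node deadlock, the primary storage node memory leak

Direct effects: the primary storage node deadlock, the primary storage node memory leak.
2 steps out: the legacy scheduler timeout.
3 steps out: the payment load balancer restart.
Not reachable from it: the backup database misconfiguration, the legacy auth service crash, the config service crash, the CDN node overload, the payment DNS resolver failover.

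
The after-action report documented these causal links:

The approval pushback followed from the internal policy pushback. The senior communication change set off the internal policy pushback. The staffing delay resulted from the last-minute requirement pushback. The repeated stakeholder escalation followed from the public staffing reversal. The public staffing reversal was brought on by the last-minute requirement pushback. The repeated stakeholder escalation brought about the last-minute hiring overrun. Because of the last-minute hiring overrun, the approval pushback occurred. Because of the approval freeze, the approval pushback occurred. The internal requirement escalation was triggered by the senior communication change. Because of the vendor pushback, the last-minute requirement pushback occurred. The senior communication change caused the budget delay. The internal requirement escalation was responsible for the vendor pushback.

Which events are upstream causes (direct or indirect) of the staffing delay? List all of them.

the internal requirement escalation, the last-minute requirement pushback, the senior communication change, the vendor pushback

Immediate cause of the staffing delay: the last-minute requirement pushback.
Further upstream: the senior communication change, the internal requirement escalation, the vendor pushback.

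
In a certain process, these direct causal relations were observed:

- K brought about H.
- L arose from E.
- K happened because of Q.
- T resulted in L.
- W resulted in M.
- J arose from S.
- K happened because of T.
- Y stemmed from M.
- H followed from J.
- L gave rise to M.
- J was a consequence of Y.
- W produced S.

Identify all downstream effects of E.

H, J, L, M, Y

Direct effects: L.
2 steps out: M.
3 steps out: Y.
4 steps out: J.
5 steps out: H.
Not reachable from it: W, T, S, Q, K.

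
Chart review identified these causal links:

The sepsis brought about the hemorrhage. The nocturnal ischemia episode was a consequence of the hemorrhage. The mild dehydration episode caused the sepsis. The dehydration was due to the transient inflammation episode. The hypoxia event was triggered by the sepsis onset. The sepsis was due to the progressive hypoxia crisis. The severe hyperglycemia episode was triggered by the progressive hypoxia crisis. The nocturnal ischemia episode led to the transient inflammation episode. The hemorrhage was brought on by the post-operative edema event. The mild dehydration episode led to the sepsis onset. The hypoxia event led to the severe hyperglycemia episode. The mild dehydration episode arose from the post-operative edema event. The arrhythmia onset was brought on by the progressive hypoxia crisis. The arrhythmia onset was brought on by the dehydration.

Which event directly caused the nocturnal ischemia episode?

Upstream contributors include the post-operative edema event, the progressive hypoxia crisis, the mild dehydration episode, the sepsis, but only the hemorrhage feeds directly into the nocturnal ischemia episode.

the hemorrhage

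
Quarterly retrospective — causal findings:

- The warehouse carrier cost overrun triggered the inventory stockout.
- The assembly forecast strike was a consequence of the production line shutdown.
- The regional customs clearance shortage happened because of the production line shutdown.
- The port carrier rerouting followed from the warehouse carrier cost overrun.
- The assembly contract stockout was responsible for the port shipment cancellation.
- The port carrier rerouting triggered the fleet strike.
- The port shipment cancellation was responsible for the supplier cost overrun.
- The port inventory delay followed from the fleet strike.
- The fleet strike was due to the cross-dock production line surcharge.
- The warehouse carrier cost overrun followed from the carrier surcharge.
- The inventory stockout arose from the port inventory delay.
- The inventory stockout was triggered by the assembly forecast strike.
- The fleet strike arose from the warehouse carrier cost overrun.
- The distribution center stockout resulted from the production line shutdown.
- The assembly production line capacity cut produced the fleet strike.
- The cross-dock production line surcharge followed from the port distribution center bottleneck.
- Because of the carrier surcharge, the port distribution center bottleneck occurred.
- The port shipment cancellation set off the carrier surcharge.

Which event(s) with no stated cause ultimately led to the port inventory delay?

the assembly contract stockout, the assembly production line capacity cut

Tracing upstream from the port inventory delay: the port inventory delay ← the fleet strike ← the warehouse carrier cost overrun ← the carrier surcharge ← the port shipment cancellation ← the assembly contract stockout.
A separate upstream branch: the port inventory delay ← the fleet strike ← the assembly production line capacity cut.
Each of those chain origins has no stated cause.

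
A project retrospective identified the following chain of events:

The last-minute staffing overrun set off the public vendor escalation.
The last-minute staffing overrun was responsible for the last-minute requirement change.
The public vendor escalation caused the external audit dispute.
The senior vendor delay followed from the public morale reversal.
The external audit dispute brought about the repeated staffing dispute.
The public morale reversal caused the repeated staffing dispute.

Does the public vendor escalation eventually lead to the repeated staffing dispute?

There is a causal chain: the public vendor escalation → the external audit dispute → the repeated staffing dispute.

Yes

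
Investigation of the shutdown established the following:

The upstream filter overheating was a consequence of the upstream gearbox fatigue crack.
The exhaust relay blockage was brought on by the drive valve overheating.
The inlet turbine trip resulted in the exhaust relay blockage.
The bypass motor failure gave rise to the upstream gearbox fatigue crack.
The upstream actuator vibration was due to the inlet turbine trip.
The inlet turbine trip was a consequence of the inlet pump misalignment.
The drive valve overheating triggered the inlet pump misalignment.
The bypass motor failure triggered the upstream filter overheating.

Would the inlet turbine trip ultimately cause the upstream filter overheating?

The inlet turbine trip leads to the exhaust relay blockage, the upstream actuator vibration; the upstream filter overheating is not among them.

No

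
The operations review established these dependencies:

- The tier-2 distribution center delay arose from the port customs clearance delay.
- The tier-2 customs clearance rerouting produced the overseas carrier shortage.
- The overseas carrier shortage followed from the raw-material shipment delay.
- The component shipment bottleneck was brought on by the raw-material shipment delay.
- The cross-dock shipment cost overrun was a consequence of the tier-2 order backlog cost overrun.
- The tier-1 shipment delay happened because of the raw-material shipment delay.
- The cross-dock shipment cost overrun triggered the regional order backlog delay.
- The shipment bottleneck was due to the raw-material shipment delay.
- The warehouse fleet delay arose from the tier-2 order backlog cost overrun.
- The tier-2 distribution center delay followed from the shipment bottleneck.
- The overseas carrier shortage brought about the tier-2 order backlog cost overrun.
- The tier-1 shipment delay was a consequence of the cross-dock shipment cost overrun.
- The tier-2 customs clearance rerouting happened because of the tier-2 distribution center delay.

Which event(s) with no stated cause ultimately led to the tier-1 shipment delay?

the port customs clearance delay, the raw-material shipment delay

Tracing upstream from the tier-1 shipment delay: the tier-1 shipment delay ← the raw-material shipment delay.
A separate upstream branch: the tier-1 shipment delay ← the cross-dock shipment cost overrun ← the tier-2 order backlog cost overrun ← the overseas carrier shortage ← the tier-2 customs clearance rerouting ← the tier-2 distribution center delay ← the port customs clearance delay.
Each of those chain origins has no stated cause.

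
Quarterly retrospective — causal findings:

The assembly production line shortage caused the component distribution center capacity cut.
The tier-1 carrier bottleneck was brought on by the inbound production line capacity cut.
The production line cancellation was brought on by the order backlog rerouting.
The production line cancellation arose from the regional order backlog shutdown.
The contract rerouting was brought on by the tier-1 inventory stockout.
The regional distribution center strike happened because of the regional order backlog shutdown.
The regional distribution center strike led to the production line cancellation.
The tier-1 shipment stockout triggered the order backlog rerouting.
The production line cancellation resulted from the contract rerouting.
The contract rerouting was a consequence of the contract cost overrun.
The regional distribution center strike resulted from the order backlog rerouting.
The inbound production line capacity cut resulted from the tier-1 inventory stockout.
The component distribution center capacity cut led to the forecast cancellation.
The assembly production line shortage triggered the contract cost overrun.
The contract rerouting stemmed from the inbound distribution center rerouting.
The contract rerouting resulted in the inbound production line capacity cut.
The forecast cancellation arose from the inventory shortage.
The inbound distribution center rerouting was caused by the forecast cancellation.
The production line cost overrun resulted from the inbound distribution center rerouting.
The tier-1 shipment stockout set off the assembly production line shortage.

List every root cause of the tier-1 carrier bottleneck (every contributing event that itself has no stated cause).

Tracing upstream from the tier-1 carrier bottleneck: the tier-1 carrier bottleneck ← the inbound production line capacity cut ← the contract rerouting ← the contract cost overrun ← the assembly production line shortage ← the tier-1 shipment stockout.
A separate upstream branch: the tier-1 carrier bottleneck ← the inbound production line capacity cut ← the contract rerouting ← the inbound distribution center rerouting ← the forecast cancellation ← the inventory shortage.
A separate upstream branch: the tier-1 carrier bottleneck ← the inbound production line capacity cut ← the tier-1 inventory stockout.
Each of those chain origins has no stated cause.

the inventory shortage, the tier-1 inventory stockout, the tier-1 shipment stockout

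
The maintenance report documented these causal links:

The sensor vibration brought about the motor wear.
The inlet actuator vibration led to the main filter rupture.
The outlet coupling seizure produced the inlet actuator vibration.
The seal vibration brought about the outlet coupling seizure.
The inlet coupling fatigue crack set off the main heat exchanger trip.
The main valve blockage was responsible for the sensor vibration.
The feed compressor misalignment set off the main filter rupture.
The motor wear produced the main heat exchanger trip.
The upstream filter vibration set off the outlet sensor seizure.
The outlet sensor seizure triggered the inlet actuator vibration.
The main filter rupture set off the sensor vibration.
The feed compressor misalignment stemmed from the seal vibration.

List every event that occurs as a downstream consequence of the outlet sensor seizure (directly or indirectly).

Direct effects: the inlet actuator vibration.
2 steps out: the main filter rupture.
3 steps out: the sensor vibration.
4 steps out: the motor wear.
5 steps out: the main heat exchanger trip.
Not reachable from it: the upstream filter vibration, the seal vibration, the feed compressor misalignment, the main valve blockage, the outlet coupling seizure, the inlet coupling fatigue crack.

the inlet actuator vibration, the main filter rupture, the main heat exchanger trip, the motor wear, the sensor vibration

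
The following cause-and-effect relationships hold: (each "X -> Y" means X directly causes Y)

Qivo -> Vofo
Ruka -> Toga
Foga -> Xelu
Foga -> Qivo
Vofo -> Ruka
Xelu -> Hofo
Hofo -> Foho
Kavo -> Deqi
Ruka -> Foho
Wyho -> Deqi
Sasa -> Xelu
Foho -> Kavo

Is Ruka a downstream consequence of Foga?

Yes

There is a causal chain: Foga → Qivo → Vofo → Ruka.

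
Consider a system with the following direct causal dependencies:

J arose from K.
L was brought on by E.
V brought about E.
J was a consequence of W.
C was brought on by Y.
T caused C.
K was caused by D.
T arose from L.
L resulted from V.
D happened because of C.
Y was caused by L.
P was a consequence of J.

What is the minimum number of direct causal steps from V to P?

Shortest chain: V → L → Y → C → D → K → J → P.

7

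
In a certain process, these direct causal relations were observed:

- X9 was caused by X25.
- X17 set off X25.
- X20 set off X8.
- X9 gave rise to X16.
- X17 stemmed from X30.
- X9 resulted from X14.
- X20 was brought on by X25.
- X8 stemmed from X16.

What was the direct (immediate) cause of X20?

X25

Upstream contributors include X30, X17, but only X25 feeds directly into X20.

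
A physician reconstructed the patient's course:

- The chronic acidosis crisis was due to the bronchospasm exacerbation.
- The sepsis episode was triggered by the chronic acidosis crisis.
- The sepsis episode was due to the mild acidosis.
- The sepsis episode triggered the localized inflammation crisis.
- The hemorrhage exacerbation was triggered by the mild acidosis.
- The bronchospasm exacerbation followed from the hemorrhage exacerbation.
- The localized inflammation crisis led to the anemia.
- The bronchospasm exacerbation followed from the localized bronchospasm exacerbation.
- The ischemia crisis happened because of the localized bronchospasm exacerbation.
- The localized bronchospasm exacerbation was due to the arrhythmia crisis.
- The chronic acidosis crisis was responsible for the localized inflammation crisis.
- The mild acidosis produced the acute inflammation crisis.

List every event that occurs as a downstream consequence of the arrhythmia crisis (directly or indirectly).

Direct effects: the localized bronchospasm exacerbation.
2 steps out: the ischemia crisis, the bronchospasm exacerbation.
3 steps out: the chronic acidosis crisis.
4 steps out: the sepsis episode, the localized inflammation crisis.
5 steps out: the anemia.
Not reachable from it: the mild acidosis, the acute inflammation crisis, the hemorrhage exacerbation.

the anemia, the bronchospasm exacerbation, the chronic acidosis crisis, the ischemia crisis, the localized bronchospasm exacerbation, the localized inflammation crisis, the sepsis episode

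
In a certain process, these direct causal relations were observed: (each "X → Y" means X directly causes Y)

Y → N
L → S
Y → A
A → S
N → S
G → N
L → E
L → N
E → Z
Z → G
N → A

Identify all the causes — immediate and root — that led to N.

Immediate causes of N: L, Y, G.
Further upstream: E, Z.

E, G, L, Y, Z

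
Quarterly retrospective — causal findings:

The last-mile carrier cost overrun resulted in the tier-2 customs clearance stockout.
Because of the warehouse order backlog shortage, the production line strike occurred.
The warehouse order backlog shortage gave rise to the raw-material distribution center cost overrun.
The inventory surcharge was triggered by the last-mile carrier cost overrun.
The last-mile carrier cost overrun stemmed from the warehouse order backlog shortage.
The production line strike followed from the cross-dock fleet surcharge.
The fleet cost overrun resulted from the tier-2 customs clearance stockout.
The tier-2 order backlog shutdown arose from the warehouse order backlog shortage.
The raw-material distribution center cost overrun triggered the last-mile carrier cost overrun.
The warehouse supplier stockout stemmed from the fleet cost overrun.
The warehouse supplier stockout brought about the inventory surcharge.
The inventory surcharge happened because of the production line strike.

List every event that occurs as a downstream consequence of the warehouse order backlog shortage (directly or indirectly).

Direct effects: the tier-2 order backlog shutdown, the raw-material distribution center cost overrun, the last-mile carrier cost overrun, the production line strike.
2 steps out: the tier-2 customs clearance stockout, the inventory surcharge.
3 steps out: the fleet cost overrun.
4 steps out: the warehouse supplier stockout.
Not reachable from it: the cross-dock fleet surcharge.

the fleet cost overrun, the inventory surcharge, the last-mile carrier cost overrun, the production line strike, the raw-material distribution center cost overrun, the tier-2 customs clearance stockout, the tier-2 order backlog shutdown, the warehouse supplier stockout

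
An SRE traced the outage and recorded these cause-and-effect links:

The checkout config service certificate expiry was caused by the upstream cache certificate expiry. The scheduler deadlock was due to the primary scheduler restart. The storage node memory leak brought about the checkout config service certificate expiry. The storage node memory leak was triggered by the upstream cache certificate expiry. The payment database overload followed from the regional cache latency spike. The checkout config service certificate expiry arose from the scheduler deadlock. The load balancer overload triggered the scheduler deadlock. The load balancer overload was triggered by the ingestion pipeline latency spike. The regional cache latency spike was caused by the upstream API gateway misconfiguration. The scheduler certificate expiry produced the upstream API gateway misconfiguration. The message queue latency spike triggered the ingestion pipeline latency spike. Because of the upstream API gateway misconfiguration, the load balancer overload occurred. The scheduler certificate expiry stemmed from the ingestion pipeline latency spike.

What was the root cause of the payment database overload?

the message queue latency spike

Tracing upstream from the payment database overload: the payment database overload ← the regional cache latency spike ← the upstream API gateway misconfiguration ← the scheduler certificate expiry ← the ingestion pipeline latency spike ← the message queue latency spike.
The message queue latency spike has no stated cause, so it is the root.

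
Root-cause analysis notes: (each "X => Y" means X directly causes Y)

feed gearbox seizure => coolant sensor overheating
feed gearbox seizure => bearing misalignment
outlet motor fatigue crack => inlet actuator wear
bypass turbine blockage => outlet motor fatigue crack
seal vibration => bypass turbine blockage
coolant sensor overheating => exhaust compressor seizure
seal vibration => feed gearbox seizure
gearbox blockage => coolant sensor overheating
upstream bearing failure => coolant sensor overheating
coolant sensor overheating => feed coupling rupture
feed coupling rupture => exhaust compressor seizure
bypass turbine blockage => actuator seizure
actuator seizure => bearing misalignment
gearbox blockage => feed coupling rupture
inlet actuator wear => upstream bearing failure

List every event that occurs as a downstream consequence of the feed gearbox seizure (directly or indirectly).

Direct effects: the bearing misalignment, the coolant sensor overheating.
2 steps out: the feed coupling rupture, the exhaust compressor seizure.
Not reachable from it: the seal vibration, the bypass turbine blockage, the actuator seizure, the outlet motor fatigue crack, the inlet actuator wear, the upstream bearing failure, the gearbox blockage.

the bearing misalignment, the coolant sensor overheating, the exhaust compressor seizure, the feed coupling rupture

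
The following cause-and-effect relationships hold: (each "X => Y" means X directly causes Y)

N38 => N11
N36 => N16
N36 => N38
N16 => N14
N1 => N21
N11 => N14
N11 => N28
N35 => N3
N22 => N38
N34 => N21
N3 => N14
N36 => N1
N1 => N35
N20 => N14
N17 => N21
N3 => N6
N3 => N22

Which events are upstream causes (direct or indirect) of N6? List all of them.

N1, N3, N35, N36

Immediate cause of N6: N3.
Further upstream: N36, N1, N35.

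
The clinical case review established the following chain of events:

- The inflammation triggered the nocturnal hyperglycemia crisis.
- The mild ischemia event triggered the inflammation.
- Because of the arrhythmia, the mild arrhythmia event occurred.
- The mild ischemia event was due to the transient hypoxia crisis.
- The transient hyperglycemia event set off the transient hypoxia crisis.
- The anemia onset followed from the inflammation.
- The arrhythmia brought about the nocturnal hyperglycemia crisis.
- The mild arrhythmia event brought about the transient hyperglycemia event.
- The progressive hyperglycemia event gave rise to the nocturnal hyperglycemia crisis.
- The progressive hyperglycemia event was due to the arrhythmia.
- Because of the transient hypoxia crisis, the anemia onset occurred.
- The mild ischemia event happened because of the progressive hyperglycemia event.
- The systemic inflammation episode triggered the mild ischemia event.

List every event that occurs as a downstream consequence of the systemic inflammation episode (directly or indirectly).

the anemia onset, the inflammation, the mild ischemia event, the nocturnal hyperglycemia crisis

Direct effects: the mild ischemia event.
2 steps out: the inflammation.
3 steps out: the anemia onset, the nocturnal hyperglycemia crisis.
Not reachable from it: the arrhythmia, the mild arrhythmia event, the progressive hyperglycemia event, the transient hyperglycemia event, the transient hypoxia crisis.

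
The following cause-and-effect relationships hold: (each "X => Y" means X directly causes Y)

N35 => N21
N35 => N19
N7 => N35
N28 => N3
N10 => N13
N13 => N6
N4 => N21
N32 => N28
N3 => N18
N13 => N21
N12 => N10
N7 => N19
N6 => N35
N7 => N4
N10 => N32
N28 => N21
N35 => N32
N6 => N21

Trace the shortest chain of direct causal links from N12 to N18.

N12 → N10
N10 → N32
N32 → N28
N28 → N3
N3 → N18
Length: 5 steps.

N12 → N10 → N32 → N28 → N3 → N18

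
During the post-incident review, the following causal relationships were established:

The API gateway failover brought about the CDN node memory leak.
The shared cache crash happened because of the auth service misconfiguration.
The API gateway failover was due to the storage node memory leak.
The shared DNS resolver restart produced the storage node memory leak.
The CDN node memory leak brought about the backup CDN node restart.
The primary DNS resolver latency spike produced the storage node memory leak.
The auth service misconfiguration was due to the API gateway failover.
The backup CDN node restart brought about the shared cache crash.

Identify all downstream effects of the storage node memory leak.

Direct effects: the API gateway failover.
2 steps out: the CDN node memory leak, the auth service misconfiguration.
3 steps out: the backup CDN node restart, the shared cache crash.
Not reachable from it: the primary DNS resolver latency spike, the shared DNS resolver restart.

the API gateway failover, the CDN node memory leak, the auth service misconfiguration, the backup CDN node restart, the shared cache crash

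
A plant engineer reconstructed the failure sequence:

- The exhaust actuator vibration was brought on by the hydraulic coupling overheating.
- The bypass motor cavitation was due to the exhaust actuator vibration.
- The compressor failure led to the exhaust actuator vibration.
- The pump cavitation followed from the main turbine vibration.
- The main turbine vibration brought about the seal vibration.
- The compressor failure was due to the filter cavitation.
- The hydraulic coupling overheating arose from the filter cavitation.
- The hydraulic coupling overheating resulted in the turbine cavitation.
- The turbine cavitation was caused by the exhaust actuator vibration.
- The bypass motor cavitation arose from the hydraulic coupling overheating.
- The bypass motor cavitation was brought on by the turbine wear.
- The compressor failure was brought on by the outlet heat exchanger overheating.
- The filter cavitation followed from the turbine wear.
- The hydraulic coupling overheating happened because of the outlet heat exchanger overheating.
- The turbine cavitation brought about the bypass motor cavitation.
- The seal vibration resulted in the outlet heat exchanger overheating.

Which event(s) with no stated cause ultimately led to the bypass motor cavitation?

the main turbine vibration, the turbine wear

Tracing upstream from the bypass motor cavitation: the bypass motor cavitation ← the turbine wear.
A separate upstream branch: the bypass motor cavitation ← the hydraulic coupling overheating ← the outlet heat exchanger overheating ← the seal vibration ← the main turbine vibration.
Each of those chain origins has no stated cause.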